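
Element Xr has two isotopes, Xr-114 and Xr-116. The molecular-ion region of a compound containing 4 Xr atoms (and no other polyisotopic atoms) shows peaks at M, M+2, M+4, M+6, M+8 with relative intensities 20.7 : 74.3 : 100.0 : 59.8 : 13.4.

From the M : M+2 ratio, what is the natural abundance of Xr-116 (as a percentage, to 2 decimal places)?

Let p = fractional abundance of Xr-114. I(M+2)/I(M) = [C(4,1)·p^3·(1−p)] / p^4 = 4·(1−p)/p = 74.3/20.7 = 3.5894
(1−p)/p = 3.5894/4 = 0.8973  ⇒  p = 1/(1 + 0.8973) = 0.5271
Xr-114: 52.71%, Xr-116: 47.29%.

47.29%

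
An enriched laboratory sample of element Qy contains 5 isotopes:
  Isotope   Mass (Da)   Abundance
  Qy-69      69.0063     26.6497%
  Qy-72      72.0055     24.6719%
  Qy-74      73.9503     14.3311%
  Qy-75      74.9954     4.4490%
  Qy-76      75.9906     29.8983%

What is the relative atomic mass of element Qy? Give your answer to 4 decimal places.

72.8094 Da

Weight each isotope mass by its fractional abundance: 0.266497 × 69.0063 + 0.246719 × 72.0055 + 0.143311 × 73.9503 + 0.044490 × 74.9954 + 0.298983 × 75.9906
= 18.38997 + 17.76512 + 10.59789 + 3.33655 + 22.71990 = 72.80943 Da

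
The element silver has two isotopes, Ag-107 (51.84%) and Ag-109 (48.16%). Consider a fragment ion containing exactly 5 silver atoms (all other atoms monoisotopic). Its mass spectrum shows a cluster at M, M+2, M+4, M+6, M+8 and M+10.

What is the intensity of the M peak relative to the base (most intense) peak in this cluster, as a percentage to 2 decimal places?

11.59%

Binomial terms of (0.5184 + 0.4816)^5: M 0.0374, M+2 0.1739, M+4 0.3231, M+6 0.3002, M+8 0.1394, M+10 0.0259 → M+4 is the base peak.
P(M+4) = C(5,2) × 0.5184^3 × 0.4816^2 = 10 × 0.13931407 × 0.23193856 = 0.323123 (base)
P(M) = C(5,0) × 0.5184^5 × 0.4816^0 = 1 × 0.03743906 × 1.0000 = 0.037439
Relative intensity = 0.037439 / 0.323123 × 100 = 11.59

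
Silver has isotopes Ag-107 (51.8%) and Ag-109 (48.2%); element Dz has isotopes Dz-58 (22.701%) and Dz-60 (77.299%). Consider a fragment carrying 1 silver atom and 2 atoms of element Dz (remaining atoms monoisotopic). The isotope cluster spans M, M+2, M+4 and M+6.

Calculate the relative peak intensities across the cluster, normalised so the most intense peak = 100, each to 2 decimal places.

Silver pattern (n=1): 0.5180 : 0.4820
Element Dz pattern (n=2): 0.05153354 : 0.35095292 : 0.59751354
Convolve the two distributions (both contribute in 2-u steps):
  M: 0.5180×0.05153354 = 0.026694
  M+2: 0.5180×0.35095292 + 0.4820×0.05153354 = 0.206633
  M+4: 0.5180×0.59751354 + 0.4820×0.35095292 = 0.478671
  M+6: 0.4820×0.59751354 = 0.288002
Scale to base peak (0.478671) = 100: 5.58 : 43.17 : 100.00 : 60.17

5.58 : 43.17 : 100.00 : 60.17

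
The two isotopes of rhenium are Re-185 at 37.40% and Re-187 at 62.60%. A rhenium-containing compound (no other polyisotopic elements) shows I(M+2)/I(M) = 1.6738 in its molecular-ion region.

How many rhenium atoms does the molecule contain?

For n independent Re atoms, I(M+2)/I(M) = n · (abundance Re-187) / (abundance Re-185) = n · 0.6260/0.3740.
n = 1.6738 × 0.3740/0.6260 = 1.00 ≈ 1

1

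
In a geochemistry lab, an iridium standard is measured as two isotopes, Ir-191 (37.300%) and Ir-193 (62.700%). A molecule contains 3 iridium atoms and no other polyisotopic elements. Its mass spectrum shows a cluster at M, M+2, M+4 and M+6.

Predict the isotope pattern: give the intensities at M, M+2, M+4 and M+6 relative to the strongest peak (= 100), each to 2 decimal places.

Each Ir atom is independently Ir-191 (p = 0.37300) or Ir-193 (q = 0.62700); the cluster is the binomial expansion (p + q)^3.
P(M) = 0.37300^3 = 0.051895
P(M+2) = 3 × 0.37300^2 × 0.62700^1 = 0.261702
P(M+4) = 3 × 0.37300^1 × 0.62700^2 = 0.439911
P(M+6) = 0.62700^3 = 0.246492
The M+4 peak is largest (0.439911); scaling to 100 gives 11.80 : 59.49 : 100.00 : 56.03.

11.80 : 59.49 : 100.00 : 56.03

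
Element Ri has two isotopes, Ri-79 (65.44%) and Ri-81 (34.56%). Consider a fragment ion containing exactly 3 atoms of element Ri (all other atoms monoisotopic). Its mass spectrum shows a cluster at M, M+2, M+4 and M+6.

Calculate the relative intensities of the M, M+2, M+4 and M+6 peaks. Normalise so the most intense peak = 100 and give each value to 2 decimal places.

Expanding (0.6544 + 0.3456)^3:
P(M) = 0.6544^3 = 0.280240
P(M+2) = 3 × 0.6544^2 × 0.3456^1 = 0.443999
P(M+4) = 3 × 0.6544^1 × 0.3456^2 = 0.234483
P(M+6) = 0.3456^3 = 0.041278
The M+2 peak is largest (0.443999); scaling to 100 gives 63.12 : 100.00 : 52.81 : 9.30.

63.12 : 100.00 : 52.81 : 9.30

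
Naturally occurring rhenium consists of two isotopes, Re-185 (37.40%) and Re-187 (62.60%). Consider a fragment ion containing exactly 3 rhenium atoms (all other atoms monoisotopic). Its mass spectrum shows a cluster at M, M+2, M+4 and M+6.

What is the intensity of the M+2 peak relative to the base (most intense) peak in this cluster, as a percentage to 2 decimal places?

Term probabilities: M 0.0523, M+2 0.2627, M+4 0.4397, M+6 0.2453. Base peak = M+4.
P(M+4) = C(3,2) × 0.3740^1 × 0.6260^2 = 3 × 0.3740 × 0.391876 = 0.439685 (base)
P(M+2) = C(3,1) × 0.3740^2 × 0.6260^1 = 3 × 0.139876 × 0.6260 = 0.262687
Relative intensity = 0.262687 / 0.439685 × 100 = 59.74

59.74%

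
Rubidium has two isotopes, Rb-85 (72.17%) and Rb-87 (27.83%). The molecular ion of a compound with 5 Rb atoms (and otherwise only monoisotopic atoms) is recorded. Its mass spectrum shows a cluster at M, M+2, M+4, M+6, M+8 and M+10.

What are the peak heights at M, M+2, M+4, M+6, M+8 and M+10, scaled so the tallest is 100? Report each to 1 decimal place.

51.9 : 100.0 : 77.1 : 29.7 : 5.7 : 0.4

The 5 Rb atoms are independent, so intensities follow the terms of (0.7217 + 0.2783)^5.
P(M) = 0.7217^5 = 0.195787
P(M+2) = 5 × 0.7217^4 × 0.2783^1 = 0.377494
P(M+4) = 10 × 0.7217^3 × 0.2783^2 = 0.291136
P(M+6) = 10 × 0.7217^2 × 0.2783^3 = 0.112267
P(M+8) = 5 × 0.7217^1 × 0.2783^4 = 0.021646
P(M+10) = 0.2783^5 = 0.001669
The M+2 peak is largest (0.377494); scaling to 100 gives 51.9 : 100.0 : 77.1 : 29.7 : 5.7 : 0.4.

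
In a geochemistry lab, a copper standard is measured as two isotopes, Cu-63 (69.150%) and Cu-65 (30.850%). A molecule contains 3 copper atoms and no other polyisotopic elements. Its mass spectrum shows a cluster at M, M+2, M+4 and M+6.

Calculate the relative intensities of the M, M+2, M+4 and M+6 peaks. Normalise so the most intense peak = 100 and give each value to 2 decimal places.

74.72 : 100.00 : 44.61 : 6.63

Expanding (0.69150 + 0.30850)^3:
P(M) = 0.69150^3 = 0.330656
P(M+2) = 3 × 0.69150^2 × 0.30850^1 = 0.442548
P(M+4) = 3 × 0.69150^1 × 0.30850^2 = 0.197435
P(M+6) = 0.30850^3 = 0.029361
The M+2 peak is largest (0.442548); scaling to 100 gives 74.72 : 100.00 : 44.61 : 6.63.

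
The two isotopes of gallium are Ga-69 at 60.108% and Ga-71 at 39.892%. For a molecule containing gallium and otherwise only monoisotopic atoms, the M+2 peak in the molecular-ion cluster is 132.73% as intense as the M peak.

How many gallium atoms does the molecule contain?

The M+2/M ratio from n Ga atoms is n · q/p = n · 0.39892/0.60108.
n = 1.3273 × 0.60108/0.39892 = 2.00 ≈ 2

2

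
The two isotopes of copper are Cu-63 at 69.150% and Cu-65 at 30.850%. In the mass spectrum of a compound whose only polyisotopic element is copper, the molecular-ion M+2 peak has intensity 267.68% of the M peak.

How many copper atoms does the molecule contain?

6

For n independent Cu atoms, I(M+2)/I(M) = n · (abundance Cu-65) / (abundance Cu-63) = n · 0.30850/0.69150.
n = 2.6768 × 0.69150/0.30850 = 6.00 ≈ 6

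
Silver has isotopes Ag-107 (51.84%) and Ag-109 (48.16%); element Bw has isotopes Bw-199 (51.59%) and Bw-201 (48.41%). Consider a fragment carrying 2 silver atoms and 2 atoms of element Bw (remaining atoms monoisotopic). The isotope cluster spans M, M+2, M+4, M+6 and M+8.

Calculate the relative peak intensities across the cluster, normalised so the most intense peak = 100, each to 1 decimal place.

19.1 : 71.4 : 100.0 : 62.2 : 14.5

Silver pattern (n=2): 0.26873856 : 0.49932288 : 0.23193856
Element Bw pattern (n=2): 0.26615281 : 0.49949438 : 0.23435281
Convolve the two distributions (both contribute in 2-u steps):
  M: 0.26873856×0.26615281 = 0.071526
  M+2: 0.26873856×0.49949438 + 0.49932288×0.26615281 = 0.267130
  M+4: 0.26873856×0.23435281 + 0.49932288×0.49949438 + 0.23193856×0.26615281 = 0.374120
  M+6: 0.49932288×0.23435281 + 0.23193856×0.49949438 = 0.232870
  M+8: 0.23193856×0.23435281 = 0.054355
Scale to base peak (0.374120) = 100: 19.1 : 71.4 : 100.0 : 62.2 : 14.5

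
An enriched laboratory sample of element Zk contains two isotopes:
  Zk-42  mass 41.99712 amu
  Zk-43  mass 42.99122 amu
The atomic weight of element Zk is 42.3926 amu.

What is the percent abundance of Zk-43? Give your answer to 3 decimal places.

Writing the weighted mean with unknown fraction x of Zk-42:
41.99712·x + 42.99122·(1 − x) = 42.3926
(41.99712 − 42.99122)·x = 42.3926 − 42.99122
x = -0.59862 / -0.99410 = 0.60217 → 60.217% Zk-42, 39.783% Zk-43.

39.783%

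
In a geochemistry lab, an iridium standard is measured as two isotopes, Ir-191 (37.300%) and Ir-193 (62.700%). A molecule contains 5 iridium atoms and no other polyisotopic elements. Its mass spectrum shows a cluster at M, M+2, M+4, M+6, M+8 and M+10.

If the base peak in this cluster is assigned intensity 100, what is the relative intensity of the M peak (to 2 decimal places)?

2.11

Term probabilities: M 0.0072, M+2 0.0607, M+4 0.2040, M+6 0.3429, M+8 0.2882, M+10 0.0969. Base peak = M+6.
P(M+6) = C(5,3) × 0.37300^2 × 0.62700^3 = 10 × 0.139129 × 0.24649188 = 0.342942 (base)
P(M) = C(5,0) × 0.37300^5 × 0.62700^0 = 1 × 0.00722012 × 1.0000 = 0.007220
Relative intensity = 0.007220 / 0.342942 × 100 = 2.11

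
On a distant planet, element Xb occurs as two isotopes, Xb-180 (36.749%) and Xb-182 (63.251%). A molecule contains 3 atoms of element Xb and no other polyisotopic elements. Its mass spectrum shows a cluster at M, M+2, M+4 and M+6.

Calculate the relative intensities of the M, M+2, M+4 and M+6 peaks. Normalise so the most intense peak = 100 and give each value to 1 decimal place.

11.3 : 58.1 : 100.0 : 57.4

Each Xb atom is independently Xb-180 (p = 0.36749) or Xb-182 (q = 0.63251); the cluster is the binomial expansion (p + q)^3.
P(M) = 0.36749^3 = 0.049629
P(M+2) = 3 × 0.36749^2 × 0.63251^1 = 0.256259
P(M+4) = 3 × 0.36749^1 × 0.63251^2 = 0.441064
P(M+6) = 0.63251^3 = 0.253048
The M+4 peak is largest (0.441064); scaling to 100 gives 11.3 : 58.1 : 100.0 : 57.4.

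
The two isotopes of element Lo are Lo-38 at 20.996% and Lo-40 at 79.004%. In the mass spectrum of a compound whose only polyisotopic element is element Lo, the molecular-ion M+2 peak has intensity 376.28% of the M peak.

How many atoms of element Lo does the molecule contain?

1

With n Lo atoms, P(M+2)/P(M) = C(n,1)·p^(n−1)q / p^n = n·q/p = n · 0.79004/0.20996.
n = 3.7628 × 0.20996/0.79004 = 1.00 ≈ 1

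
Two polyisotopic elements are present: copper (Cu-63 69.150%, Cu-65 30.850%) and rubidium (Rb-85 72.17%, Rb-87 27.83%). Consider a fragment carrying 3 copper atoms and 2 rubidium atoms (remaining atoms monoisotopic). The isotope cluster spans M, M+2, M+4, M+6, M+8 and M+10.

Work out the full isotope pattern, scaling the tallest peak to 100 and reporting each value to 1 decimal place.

Copper pattern (n=3): 0.33065611 : 0.44254842 : 0.19743483 : 0.02936064
Rubidium pattern (n=2): 0.52085089 : 0.40169822 : 0.07745089
Convolve the two distributions (both contribute in 2-u steps):
  M: 0.33065611×0.52085089 = 0.172223
  M+2: 0.33065611×0.40169822 + 0.44254842×0.52085089 = 0.363326
  M+4: 0.33065611×0.07745089 + 0.44254842×0.40169822 + 0.19743483×0.52085089 = 0.306215
  M+6: 0.44254842×0.07745089 + 0.19743483×0.40169822 + 0.02936064×0.52085089 = 0.128878
  M+8: 0.19743483×0.07745089 + 0.02936064×0.40169822 = 0.027086
  M+10: 0.02936064×0.07745089 = 0.002274
Scale to base peak (0.363326) = 100: 47.4 : 100.0 : 84.3 : 35.5 : 7.5 : 0.6

47.4 : 100.0 : 84.3 : 35.5 : 7.5 : 0.6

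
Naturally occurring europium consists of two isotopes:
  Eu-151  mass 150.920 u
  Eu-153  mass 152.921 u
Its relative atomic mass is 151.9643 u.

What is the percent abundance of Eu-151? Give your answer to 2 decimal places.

With x = fraction of Eu-151 (so Eu-153 is 1 − x):
150.920·x + 152.921·(1 − x) = 151.9643
(150.920 − 152.921)·x = 151.9643 − 152.921
x = -0.9567 / -2.001 = 0.47811 → 47.81% Eu-151, 52.19% Eu-153.

47.81%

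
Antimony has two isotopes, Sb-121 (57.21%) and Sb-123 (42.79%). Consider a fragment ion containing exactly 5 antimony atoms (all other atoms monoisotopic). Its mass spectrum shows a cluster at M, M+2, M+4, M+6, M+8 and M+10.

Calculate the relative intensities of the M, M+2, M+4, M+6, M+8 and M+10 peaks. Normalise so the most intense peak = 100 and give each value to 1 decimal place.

17.9 : 66.8 : 100.0 : 74.8 : 28.0 : 4.2

Each Sb atom is independently Sb-121 (p = 0.5721) or Sb-123 (q = 0.4279); the cluster is the binomial expansion (p + q)^5.
P(M) = 0.5721^5 = 0.061286
P(M+2) = 5 × 0.5721^4 × 0.4279^1 = 0.229192
P(M+4) = 10 × 0.5721^3 × 0.4279^2 = 0.342847
P(M+6) = 10 × 0.5721^2 × 0.4279^3 = 0.256431
P(M+8) = 5 × 0.5721^1 × 0.4279^4 = 0.095898
P(M+10) = 0.4279^5 = 0.014345
The M+4 peak is largest (0.342847); scaling to 100 gives 17.9 : 66.8 : 100.0 : 74.8 : 28.0 : 4.2.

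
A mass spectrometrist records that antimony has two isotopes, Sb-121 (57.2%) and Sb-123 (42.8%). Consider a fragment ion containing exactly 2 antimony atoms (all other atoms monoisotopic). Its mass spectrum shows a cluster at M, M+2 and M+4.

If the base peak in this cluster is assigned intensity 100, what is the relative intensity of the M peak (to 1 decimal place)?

(0.572 + 0.428)^2 gives M 0.3272, M+2 0.4896, M+4 0.1832; the largest is M+2.
P(M+2) = C(2,1) × 0.572^1 × 0.428^1 = 2 × 0.5720 × 0.4280 = 0.489632 (base)
P(M) = C(2,0) × 0.572^2 × 0.428^0 = 1 × 0.327184 × 1.0000 = 0.327184
Relative intensity = 0.327184 / 0.489632 × 100 = 66.8

66.8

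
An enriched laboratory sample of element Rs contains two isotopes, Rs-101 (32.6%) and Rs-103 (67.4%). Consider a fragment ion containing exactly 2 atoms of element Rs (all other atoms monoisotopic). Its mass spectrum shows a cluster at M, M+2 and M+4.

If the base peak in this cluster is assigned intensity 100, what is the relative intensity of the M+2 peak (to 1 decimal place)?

Binomial terms of (0.326 + 0.674)^2: M 0.1063, M+2 0.4394, M+4 0.4543 → M+4 is the base peak.
P(M+4) = C(2,2) × 0.326^0 × 0.674^2 = 1 × 1.0000 × 0.454276 = 0.454276 (base)
P(M+2) = C(2,1) × 0.326^1 × 0.674^1 = 2 × 0.3260 × 0.6740 = 0.439448
Relative intensity = 0.439448 / 0.454276 × 100 = 96.7

96.7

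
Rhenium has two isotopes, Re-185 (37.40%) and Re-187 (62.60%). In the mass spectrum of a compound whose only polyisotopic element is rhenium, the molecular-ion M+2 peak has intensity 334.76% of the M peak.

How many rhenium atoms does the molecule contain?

2

With n Re atoms, P(M+2)/P(M) = C(n,1)·p^(n−1)q / p^n = n·q/p = n · 0.6260/0.3740.
n = 3.3476 × 0.3740/0.6260 = 2.00 ≈ 2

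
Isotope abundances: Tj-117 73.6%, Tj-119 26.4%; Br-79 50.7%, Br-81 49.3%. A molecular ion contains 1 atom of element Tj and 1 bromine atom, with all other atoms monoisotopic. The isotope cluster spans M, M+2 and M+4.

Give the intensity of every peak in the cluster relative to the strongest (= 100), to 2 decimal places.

Element Tj pattern (n=1): 0.7360 : 0.2640
Bromine pattern (n=1): 0.5070 : 0.4930
Convolve the two distributions (both contribute in 2-u steps):
  M: 0.7360×0.5070 = 0.373152
  M+2: 0.7360×0.4930 + 0.2640×0.5070 = 0.496696
  M+4: 0.2640×0.4930 = 0.130152
Scale to base peak (0.496696) = 100: 75.13 : 100.00 : 26.20

75.13 : 100.00 : 26.20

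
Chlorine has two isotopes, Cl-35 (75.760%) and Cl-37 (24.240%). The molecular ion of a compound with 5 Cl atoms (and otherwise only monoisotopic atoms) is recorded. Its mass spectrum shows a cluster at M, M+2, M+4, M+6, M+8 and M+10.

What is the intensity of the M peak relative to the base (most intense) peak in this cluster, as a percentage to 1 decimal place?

62.5%

(0.75760 + 0.24240)^5 gives M 0.2496, M+2 0.3993, M+4 0.2555, M+6 0.0817, M+8 0.0131, M+10 0.0008; the largest is M+2.
P(M+2) = C(5,1) × 0.75760^4 × 0.24240^1 = 5 × 0.32942751 × 0.2424 = 0.399266 (base)
P(M) = C(5,0) × 0.75760^5 × 0.24240^0 = 1 × 0.24957428 × 1.0000 = 0.249574
Relative intensity = 0.249574 / 0.399266 × 100 = 62.5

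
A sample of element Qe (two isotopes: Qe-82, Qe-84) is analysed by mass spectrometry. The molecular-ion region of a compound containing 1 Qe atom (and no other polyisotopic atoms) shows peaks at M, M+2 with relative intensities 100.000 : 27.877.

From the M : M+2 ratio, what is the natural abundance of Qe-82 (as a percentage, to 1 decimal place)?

78.2%

If p is the fraction of Qe that is Qe-82, then I(M+2)/I(M) = [C(1,1)·p^0·(1−p)] / p^1 = 1·(1−p)/p = 27.877/100.000 = 0.2788
(1−p)/p = 0.2788/1 = 0.2788  ⇒  p = 1/(1 + 0.2788) = 0.7820
Qe-82: 78.2%, Qe-84: 21.8%.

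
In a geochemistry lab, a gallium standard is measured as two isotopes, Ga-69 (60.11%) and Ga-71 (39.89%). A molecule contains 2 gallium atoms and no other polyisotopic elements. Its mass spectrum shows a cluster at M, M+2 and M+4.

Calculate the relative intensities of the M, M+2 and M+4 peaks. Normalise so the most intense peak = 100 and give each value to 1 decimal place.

The 2 Ga atoms are independent, so intensities follow the terms of (0.6011 + 0.3989)^2.
P(M) = 0.6011^2 = 0.361321
P(M+2) = 2 × 0.6011^1 × 0.3989^1 = 0.479558
P(M+4) = 0.3989^2 = 0.159121
The M+2 peak is largest (0.479558); scaling to 100 gives 75.3 : 100.0 : 33.2.

75.3 : 100.0 : 33.2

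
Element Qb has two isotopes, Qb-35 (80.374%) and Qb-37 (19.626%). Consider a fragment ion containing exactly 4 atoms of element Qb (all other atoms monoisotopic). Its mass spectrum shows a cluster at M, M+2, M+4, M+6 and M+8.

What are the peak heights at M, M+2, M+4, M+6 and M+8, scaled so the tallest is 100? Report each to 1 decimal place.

Each Qb atom is independently Qb-35 (p = 0.80374) or Qb-37 (q = 0.19626); the cluster is the binomial expansion (p + q)^4.
P(M) = 0.80374^4 = 0.417313
P(M+2) = 4 × 0.80374^3 × 0.19626^1 = 0.407604
P(M+4) = 6 × 0.80374^2 × 0.19626^2 = 0.149295
P(M+6) = 4 × 0.80374^1 × 0.19626^3 = 0.024304
P(M+8) = 0.19626^4 = 0.001484
The M peak is largest (0.417313); scaling to 100 gives 100.0 : 97.7 : 35.8 : 5.8 : 0.4.

100.0 : 97.7 : 35.8 : 5.8 : 0.4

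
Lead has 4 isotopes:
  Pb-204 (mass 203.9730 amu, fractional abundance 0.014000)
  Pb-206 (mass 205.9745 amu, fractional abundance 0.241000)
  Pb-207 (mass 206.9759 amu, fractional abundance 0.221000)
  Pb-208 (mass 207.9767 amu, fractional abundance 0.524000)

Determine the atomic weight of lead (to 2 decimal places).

Weight each isotope mass by its fractional abundance: 0.014000 × 203.9730 + 0.241000 × 205.9745 + 0.221000 × 206.9759 + 0.524000 × 207.9767
= 2.85562 + 49.63985 + 45.74167 + 108.97979 = 207.21693 amu

207.22 amu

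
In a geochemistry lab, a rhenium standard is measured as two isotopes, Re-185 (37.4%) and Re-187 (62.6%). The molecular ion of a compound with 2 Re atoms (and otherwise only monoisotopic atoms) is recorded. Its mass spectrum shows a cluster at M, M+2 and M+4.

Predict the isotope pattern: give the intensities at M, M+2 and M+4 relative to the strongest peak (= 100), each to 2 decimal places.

Expanding (0.374 + 0.626)^2:
P(M) = 0.374^2 = 0.139876
P(M+2) = 2 × 0.374^1 × 0.626^1 = 0.468248
P(M+4) = 0.626^2 = 0.391876
The M+2 peak is largest (0.468248); scaling to 100 gives 29.87 : 100.00 : 83.69.

29.87 : 100.00 : 83.69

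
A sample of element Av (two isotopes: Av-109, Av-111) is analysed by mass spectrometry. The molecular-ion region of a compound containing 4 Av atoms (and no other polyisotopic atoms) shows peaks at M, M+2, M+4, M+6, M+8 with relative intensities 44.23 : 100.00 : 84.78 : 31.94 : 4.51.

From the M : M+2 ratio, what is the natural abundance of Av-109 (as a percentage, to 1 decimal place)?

63.9%

Let p = fractional abundance of Av-109. I(M+2)/I(M) = [C(4,1)·p^3·(1−p)] / p^4 = 4·(1−p)/p = 100.00/44.23 = 2.2609
(1−p)/p = 2.2609/4 = 0.5652  ⇒  p = 1/(1 + 0.5652) = 0.6389
Av-109: 63.9%, Av-111: 36.1%.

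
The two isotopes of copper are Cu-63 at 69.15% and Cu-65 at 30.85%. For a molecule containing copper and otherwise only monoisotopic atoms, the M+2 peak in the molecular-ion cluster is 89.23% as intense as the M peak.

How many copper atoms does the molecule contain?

2

The M+2/M ratio from n Cu atoms is n · q/p = n · 0.3085/0.6915.
n = 0.8923 × 0.6915/0.3085 = 2.00 ≈ 2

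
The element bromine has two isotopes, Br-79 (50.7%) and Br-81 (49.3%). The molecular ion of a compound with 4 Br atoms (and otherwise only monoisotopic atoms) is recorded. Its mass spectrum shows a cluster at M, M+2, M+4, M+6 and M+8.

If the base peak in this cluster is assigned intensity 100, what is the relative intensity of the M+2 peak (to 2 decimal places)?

68.56

Term probabilities: M 0.0661, M+2 0.2570, M+4 0.3749, M+6 0.2430, M+8 0.0591. Base peak = M+4.
P(M+4) = C(4,2) × 0.507^2 × 0.493^2 = 6 × 0.257049 × 0.243049 = 0.374853 (base)
P(M+2) = C(4,1) × 0.507^3 × 0.493^1 = 4 × 0.13032384 × 0.4930 = 0.256999
Relative intensity = 0.256999 / 0.374853 × 100 = 68.56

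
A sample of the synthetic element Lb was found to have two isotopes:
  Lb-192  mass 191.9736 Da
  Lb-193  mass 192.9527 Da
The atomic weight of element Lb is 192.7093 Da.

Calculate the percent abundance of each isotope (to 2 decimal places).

Lb-192: 24.86%, Lb-193: 75.14%

Writing the weighted mean with unknown fraction x of Lb-192:
191.9736·x + 192.9527·(1 − x) = 192.7093
(191.9736 − 192.9527)·x = 192.7093 − 192.9527
x = -0.2434 / -0.9791 = 0.24860 → 24.86% Lb-192, 75.14% Lb-193.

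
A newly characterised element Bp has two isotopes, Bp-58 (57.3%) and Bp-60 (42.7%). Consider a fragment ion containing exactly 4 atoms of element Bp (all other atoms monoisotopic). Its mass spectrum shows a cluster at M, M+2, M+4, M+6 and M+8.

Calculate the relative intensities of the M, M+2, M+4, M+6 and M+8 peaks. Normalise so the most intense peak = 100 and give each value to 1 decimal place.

30.0 : 89.5 : 100.0 : 49.7 : 9.3

Each Bp atom is independently Bp-58 (p = 0.573) or Bp-60 (q = 0.427); the cluster is the binomial expansion (p + q)^4.
P(M) = 0.573^4 = 0.107800
P(M+2) = 4 × 0.573^3 × 0.427^1 = 0.321330
P(M+4) = 6 × 0.573^2 × 0.427^2 = 0.359183
P(M+6) = 4 × 0.573^1 × 0.427^3 = 0.178442
P(M+8) = 0.427^4 = 0.033244
The M+4 peak is largest (0.359183); scaling to 100 gives 30.0 : 89.5 : 100.0 : 49.7 : 9.3.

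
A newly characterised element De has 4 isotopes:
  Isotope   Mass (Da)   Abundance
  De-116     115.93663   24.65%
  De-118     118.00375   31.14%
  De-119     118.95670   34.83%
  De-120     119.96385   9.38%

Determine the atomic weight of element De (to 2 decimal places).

118.01 Da

The abundance-weighted mean is 0.2465 × 115.93663 + 0.3114 × 118.00375 + 0.3483 × 118.95670 + 0.0938 × 119.96385
= 28.578379 + 36.746368 + 41.432619 + 11.252609 = 118.009975 Da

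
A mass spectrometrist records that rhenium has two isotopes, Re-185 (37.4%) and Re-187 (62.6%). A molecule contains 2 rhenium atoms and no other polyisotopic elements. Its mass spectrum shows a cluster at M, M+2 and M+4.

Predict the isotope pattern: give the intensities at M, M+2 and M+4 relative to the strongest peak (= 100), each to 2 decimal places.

Expanding (0.374 + 0.626)^2:
P(M) = 0.374^2 = 0.139876
P(M+2) = 2 × 0.374^1 × 0.626^1 = 0.468248
P(M+4) = 0.626^2 = 0.391876
The M+2 peak is largest (0.468248); scaling to 100 gives 29.87 : 100.00 : 83.69.

29.87 : 100.00 : 83.69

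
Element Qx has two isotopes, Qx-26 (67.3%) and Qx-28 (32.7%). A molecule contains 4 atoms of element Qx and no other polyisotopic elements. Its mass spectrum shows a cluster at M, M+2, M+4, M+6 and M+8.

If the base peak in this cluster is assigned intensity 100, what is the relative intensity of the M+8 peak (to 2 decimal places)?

2.87

Binomial terms of (0.673 + 0.327)^4: M 0.2051, M+2 0.3987, M+4 0.2906, M+6 0.0941, M+8 0.0114 → M+2 is the base peak.
P(M+2) = C(4,1) × 0.673^3 × 0.327^1 = 4 × 0.30482122 × 0.3270 = 0.398706 (base)
P(M+8) = C(4,4) × 0.673^0 × 0.327^4 = 1 × 1.0000 × 0.01143381 = 0.011434
Relative intensity = 0.011434 / 0.398706 × 100 = 2.87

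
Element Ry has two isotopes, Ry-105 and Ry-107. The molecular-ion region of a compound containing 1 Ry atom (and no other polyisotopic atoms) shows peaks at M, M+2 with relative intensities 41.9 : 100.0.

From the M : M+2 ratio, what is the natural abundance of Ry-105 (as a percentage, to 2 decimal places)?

29.53%

Write p for the Ry-105 fraction. I(M+2)/I(M) = [C(1,1)·p^0·(1−p)] / p^1 = 1·(1−p)/p = 100.0/41.9 = 2.3866
(1−p)/p = 2.3866/1 = 2.3866  ⇒  p = 1/(1 + 2.3866) = 0.2953
Ry-105: 29.53%, Ry-107: 70.47%.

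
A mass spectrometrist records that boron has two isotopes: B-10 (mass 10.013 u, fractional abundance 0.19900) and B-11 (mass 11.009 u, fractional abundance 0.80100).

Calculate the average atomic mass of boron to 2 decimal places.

Ar = Σ fᵢ·mᵢ = 0.19900 × 10.013 + 0.80100 × 11.009
= 1.9926 + 8.8182 = 10.8108 u

10.81 u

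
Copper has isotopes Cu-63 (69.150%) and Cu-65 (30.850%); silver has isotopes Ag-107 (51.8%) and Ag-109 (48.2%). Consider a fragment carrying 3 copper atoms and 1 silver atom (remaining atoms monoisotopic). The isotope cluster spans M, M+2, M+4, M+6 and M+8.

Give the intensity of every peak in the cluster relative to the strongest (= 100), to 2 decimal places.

Copper pattern (n=3): 0.33065611 : 0.44254842 : 0.19743483 : 0.02936064
Silver pattern (n=1): 0.5180 : 0.4820
Convolve the two distributions (both contribute in 2-u steps):
  M: 0.33065611×0.5180 = 0.171280
  M+2: 0.33065611×0.4820 + 0.44254842×0.5180 = 0.388616
  M+4: 0.44254842×0.4820 + 0.19743483×0.5180 = 0.315580
  M+6: 0.19743483×0.4820 + 0.02936064×0.5180 = 0.110372
  M+8: 0.02936064×0.4820 = 0.014152
Scale to base peak (0.388616) = 100: 44.07 : 100.00 : 81.21 : 28.40 : 3.64

44.07 : 100.00 : 81.21 : 28.40 : 3.64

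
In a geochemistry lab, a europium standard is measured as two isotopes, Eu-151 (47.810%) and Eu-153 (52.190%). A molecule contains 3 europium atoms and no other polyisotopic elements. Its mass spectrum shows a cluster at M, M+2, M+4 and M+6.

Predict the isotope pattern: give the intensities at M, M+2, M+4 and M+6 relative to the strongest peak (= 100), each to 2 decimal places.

27.97 : 91.61 : 100.00 : 36.39

The 3 Eu atoms are independent, so intensities follow the terms of (0.47810 + 0.52190)^3.
P(M) = 0.47810^3 = 0.109284
P(M+2) = 3 × 0.47810^2 × 0.52190^1 = 0.357887
P(M+4) = 3 × 0.47810^1 × 0.52190^2 = 0.390674
P(M+6) = 0.52190^3 = 0.142155
The M+4 peak is largest (0.390674); scaling to 100 gives 27.97 : 91.61 : 100.00 : 36.39.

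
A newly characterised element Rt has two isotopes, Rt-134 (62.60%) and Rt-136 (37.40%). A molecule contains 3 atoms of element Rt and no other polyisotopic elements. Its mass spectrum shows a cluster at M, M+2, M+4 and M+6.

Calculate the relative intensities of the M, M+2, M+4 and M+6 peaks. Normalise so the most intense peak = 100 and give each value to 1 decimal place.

Each Rt atom is independently Rt-134 (p = 0.6260) or Rt-136 (q = 0.3740); the cluster is the binomial expansion (p + q)^3.
P(M) = 0.6260^3 = 0.245314
P(M+2) = 3 × 0.6260^2 × 0.3740^1 = 0.439685
P(M+4) = 3 × 0.6260^1 × 0.3740^2 = 0.262687
P(M+6) = 0.3740^3 = 0.052314
The M+2 peak is largest (0.439685); scaling to 100 gives 55.8 : 100.0 : 59.7 : 11.9.

55.8 : 100.0 : 59.7 : 11.9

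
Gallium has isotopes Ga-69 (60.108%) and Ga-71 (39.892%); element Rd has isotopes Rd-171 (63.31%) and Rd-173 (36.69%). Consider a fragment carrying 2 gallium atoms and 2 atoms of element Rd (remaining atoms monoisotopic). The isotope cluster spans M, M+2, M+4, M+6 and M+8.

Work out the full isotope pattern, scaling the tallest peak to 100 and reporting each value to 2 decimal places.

Gallium pattern (n=2): 0.36129717 : 0.47956567 : 0.15913717
Element Rd pattern (n=2): 0.40081561 : 0.46456878 : 0.13461561
Convolve the two distributions (both contribute in 2-u steps):
  M: 0.36129717×0.40081561 = 0.144814
  M+2: 0.36129717×0.46456878 + 0.47956567×0.40081561 = 0.360065
  M+4: 0.36129717×0.13461561 + 0.47956567×0.46456878 + 0.15913717×0.40081561 = 0.335212
  M+6: 0.47956567×0.13461561 + 0.15913717×0.46456878 = 0.138487
  M+8: 0.15913717×0.13461561 = 0.021422
Scale to base peak (0.360065) = 100: 40.22 : 100.00 : 93.10 : 38.46 : 5.95

40.22 : 100.00 : 93.10 : 38.46 : 5.95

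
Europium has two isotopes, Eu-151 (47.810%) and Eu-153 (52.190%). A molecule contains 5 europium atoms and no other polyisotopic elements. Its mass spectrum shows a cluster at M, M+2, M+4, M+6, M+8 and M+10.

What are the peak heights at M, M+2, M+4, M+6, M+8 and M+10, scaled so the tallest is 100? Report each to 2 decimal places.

Each Eu atom is independently Eu-151 (p = 0.47810) or Eu-153 (q = 0.52190); the cluster is the binomial expansion (p + q)^5.
P(M) = 0.47810^5 = 0.024980
P(M+2) = 5 × 0.47810^4 × 0.52190^1 = 0.136343
P(M+4) = 10 × 0.47810^3 × 0.52190^2 = 0.297667
P(M+6) = 10 × 0.47810^2 × 0.52190^3 = 0.324937
P(M+8) = 5 × 0.47810^1 × 0.52190^4 = 0.177353
P(M+10) = 0.52190^5 = 0.038720
The M+6 peak is largest (0.324937); scaling to 100 gives 7.69 : 41.96 : 91.61 : 100.00 : 54.58 : 11.92.

7.69 : 41.96 : 91.61 : 100.00 : 54.58 : 11.92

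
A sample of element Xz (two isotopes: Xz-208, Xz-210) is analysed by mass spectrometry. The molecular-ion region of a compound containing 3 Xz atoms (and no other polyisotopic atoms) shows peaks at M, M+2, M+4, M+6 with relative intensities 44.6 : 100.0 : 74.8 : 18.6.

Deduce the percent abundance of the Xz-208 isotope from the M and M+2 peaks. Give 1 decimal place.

57.2%

Write p for the Xz-208 fraction. I(M+2)/I(M) = [C(3,1)·p^2·(1−p)] / p^3 = 3·(1−p)/p = 100.0/44.6 = 2.2422
(1−p)/p = 2.2422/3 = 0.7474  ⇒  p = 1/(1 + 0.7474) = 0.5723
Xz-208: 57.2%, Xz-210: 42.8%.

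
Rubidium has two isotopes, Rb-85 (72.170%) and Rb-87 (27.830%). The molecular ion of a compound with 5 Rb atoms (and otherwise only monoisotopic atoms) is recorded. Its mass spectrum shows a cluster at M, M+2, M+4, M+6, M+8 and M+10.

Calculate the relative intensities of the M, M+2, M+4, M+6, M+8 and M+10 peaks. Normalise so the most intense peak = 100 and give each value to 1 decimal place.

Expanding (0.72170 + 0.27830)^5:
P(M) = 0.72170^5 = 0.195787
P(M+2) = 5 × 0.72170^4 × 0.27830^1 = 0.377494
P(M+4) = 10 × 0.72170^3 × 0.27830^2 = 0.291136
P(M+6) = 10 × 0.72170^2 × 0.27830^3 = 0.112267
P(M+8) = 5 × 0.72170^1 × 0.27830^4 = 0.021646
P(M+10) = 0.27830^5 = 0.001669
The M+2 peak is largest (0.377494); scaling to 100 gives 51.9 : 100.0 : 77.1 : 29.7 : 5.7 : 0.4.

51.9 : 100.0 : 77.1 : 29.7 : 5.7 : 0.4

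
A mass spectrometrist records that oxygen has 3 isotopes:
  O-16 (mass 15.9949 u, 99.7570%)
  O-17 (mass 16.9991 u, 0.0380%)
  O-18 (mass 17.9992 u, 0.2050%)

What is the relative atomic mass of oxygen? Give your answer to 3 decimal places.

15.999 u

Ar = Σ fᵢ·mᵢ = 0.997570 × 15.9949 + 0.000380 × 16.9991 + 0.002050 × 17.9992
= 15.95603 + 0.00646 + 0.03690 = 15.99939 u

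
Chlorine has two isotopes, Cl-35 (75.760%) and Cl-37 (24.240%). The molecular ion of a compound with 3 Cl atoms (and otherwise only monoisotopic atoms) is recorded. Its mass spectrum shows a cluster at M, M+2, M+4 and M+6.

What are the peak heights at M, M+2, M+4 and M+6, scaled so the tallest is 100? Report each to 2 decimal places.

Expanding (0.75760 + 0.24240)^3:
P(M) = 0.75760^3 = 0.434830
P(M+2) = 3 × 0.75760^2 × 0.24240^1 = 0.417382
P(M+4) = 3 × 0.75760^1 × 0.24240^2 = 0.133545
P(M+6) = 0.24240^3 = 0.014243
The M peak is largest (0.434830); scaling to 100 gives 100.00 : 95.99 : 30.71 : 3.28.

100.00 : 95.99 : 30.71 : 3.28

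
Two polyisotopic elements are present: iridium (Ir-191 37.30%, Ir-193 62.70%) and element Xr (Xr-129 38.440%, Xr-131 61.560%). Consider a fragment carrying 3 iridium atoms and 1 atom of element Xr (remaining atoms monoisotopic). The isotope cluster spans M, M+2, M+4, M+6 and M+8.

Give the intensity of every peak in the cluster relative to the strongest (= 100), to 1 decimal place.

Iridium pattern (n=3): 0.05189512 : 0.26170165 : 0.43991135 : 0.24649188
Element Xr pattern (n=1): 0.3844 : 0.6156
Convolve the two distributions (both contribute in 2-u steps):
  M: 0.05189512×0.3844 = 0.019948
  M+2: 0.05189512×0.6156 + 0.26170165×0.3844 = 0.132545
  M+4: 0.26170165×0.6156 + 0.43991135×0.3844 = 0.330205
  M+6: 0.43991135×0.6156 + 0.24649188×0.3844 = 0.365561
  M+8: 0.24649188×0.6156 = 0.151740
Scale to base peak (0.365561) = 100: 5.5 : 36.3 : 90.3 : 100.0 : 41.5

5.5 : 36.3 : 90.3 : 100.0 : 41.5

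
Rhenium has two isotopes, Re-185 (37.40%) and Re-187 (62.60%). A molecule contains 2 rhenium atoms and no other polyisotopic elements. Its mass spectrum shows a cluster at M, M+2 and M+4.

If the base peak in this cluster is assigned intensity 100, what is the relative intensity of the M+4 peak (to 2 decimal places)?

83.69

Binomial terms of (0.3740 + 0.6260)^2: M 0.1399, M+2 0.4682, M+4 0.3919 → M+2 is the base peak.
P(M+2) = C(2,1) × 0.3740^1 × 0.6260^1 = 2 × 0.3740 × 0.6260 = 0.468248 (base)
P(M+4) = C(2,2) × 0.3740^0 × 0.6260^2 = 1 × 1.0000 × 0.391876 = 0.391876
Relative intensity = 0.391876 / 0.468248 × 100 = 83.69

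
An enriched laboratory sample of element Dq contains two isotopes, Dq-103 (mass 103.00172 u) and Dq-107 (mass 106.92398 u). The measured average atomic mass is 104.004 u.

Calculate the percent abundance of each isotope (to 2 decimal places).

Let x be the fractional abundance of Dq-103; then Dq-107 has abundance 1 − x.
103.00172·x + 106.92398·(1 − x) = 104.004
(103.00172 − 106.92398)·x = 104.004 − 106.92398
x = -2.91998 / -3.92226 = 0.74446 → 74.45% Dq-103, 25.55% Dq-107.

Dq-103: 74.45%, Dq-107: 25.55%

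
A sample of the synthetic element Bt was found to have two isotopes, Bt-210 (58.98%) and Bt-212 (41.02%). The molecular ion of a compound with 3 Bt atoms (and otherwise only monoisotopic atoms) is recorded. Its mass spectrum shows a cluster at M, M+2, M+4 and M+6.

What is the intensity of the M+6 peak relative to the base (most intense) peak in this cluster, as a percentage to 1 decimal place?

Term probabilities: M 0.2052, M+2 0.4281, M+4 0.2977, M+6 0.0690. Base peak = M+2.
P(M+2) = C(3,1) × 0.5898^2 × 0.4102^1 = 3 × 0.34786404 × 0.4102 = 0.428081 (base)
P(M+6) = C(3,3) × 0.5898^0 × 0.4102^3 = 1 × 1.0000 × 0.06902191 = 0.069022
Relative intensity = 0.069022 / 0.428081 × 100 = 16.1

16.1%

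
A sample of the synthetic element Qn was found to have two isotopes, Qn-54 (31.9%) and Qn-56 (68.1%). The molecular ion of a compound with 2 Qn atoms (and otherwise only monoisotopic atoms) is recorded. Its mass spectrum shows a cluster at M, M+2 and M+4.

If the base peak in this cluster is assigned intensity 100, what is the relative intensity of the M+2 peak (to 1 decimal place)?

93.7

(0.319 + 0.681)^2 gives M 0.1018, M+2 0.4345, M+4 0.4638; the largest is M+4.
P(M+4) = C(2,2) × 0.319^0 × 0.681^2 = 1 × 1.0000 × 0.463761 = 0.463761 (base)
P(M+2) = C(2,1) × 0.319^1 × 0.681^1 = 2 × 0.3190 × 0.6810 = 0.434478
Relative intensity = 0.434478 / 0.463761 × 100 = 93.7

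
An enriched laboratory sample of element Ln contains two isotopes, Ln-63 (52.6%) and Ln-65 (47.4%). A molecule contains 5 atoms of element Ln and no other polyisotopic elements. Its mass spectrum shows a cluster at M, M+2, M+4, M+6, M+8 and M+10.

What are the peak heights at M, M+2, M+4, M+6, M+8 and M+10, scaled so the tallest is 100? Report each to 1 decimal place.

Each Ln atom is independently Ln-63 (p = 0.526) or Ln-65 (q = 0.474); the cluster is the binomial expansion (p + q)^5.
P(M) = 0.526^5 = 0.040265
P(M+2) = 5 × 0.526^4 × 0.474^1 = 0.181423
P(M+4) = 10 × 0.526^3 × 0.474^2 = 0.326975
P(M+6) = 10 × 0.526^2 × 0.474^3 = 0.294650
P(M+8) = 5 × 0.526^1 × 0.474^4 = 0.132761
P(M+10) = 0.474^5 = 0.023927
The M+4 peak is largest (0.326975); scaling to 100 gives 12.3 : 55.5 : 100.0 : 90.1 : 40.6 : 7.3.

12.3 : 55.5 : 100.0 : 90.1 : 40.6 : 7.3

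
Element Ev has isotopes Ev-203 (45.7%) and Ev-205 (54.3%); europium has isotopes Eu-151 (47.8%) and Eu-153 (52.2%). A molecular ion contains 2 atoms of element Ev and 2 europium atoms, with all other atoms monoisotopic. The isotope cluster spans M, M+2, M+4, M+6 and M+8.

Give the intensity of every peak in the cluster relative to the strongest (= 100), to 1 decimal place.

Element Ev pattern (n=2): 0.208849 : 0.496302 : 0.294849
Europium pattern (n=2): 0.228484 : 0.499032 : 0.272484
Convolve the two distributions (both contribute in 2-u steps):
  M: 0.208849×0.228484 = 0.047719
  M+2: 0.208849×0.499032 + 0.496302×0.228484 = 0.217619
  M+4: 0.208849×0.272484 + 0.496302×0.499032 + 0.294849×0.228484 = 0.371947
  M+6: 0.496302×0.272484 + 0.294849×0.499032 = 0.282373
  M+8: 0.294849×0.272484 = 0.080342
Scale to base peak (0.371947) = 100: 12.8 : 58.5 : 100.0 : 75.9 : 21.6

12.8 : 58.5 : 100.0 : 75.9 : 21.6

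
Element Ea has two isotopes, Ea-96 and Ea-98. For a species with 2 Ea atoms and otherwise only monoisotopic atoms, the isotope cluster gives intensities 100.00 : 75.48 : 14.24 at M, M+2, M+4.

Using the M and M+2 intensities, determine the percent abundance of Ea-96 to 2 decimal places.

If p is the fraction of Ea that is Ea-96, then I(M+2)/I(M) = [C(2,1)·p^1·(1−p)] / p^2 = 2·(1−p)/p = 75.48/100.00 = 0.7548
(1−p)/p = 0.7548/2 = 0.3774  ⇒  p = 1/(1 + 0.3774) = 0.7260
Ea-96: 72.60%, Ea-98: 27.40%.

72.60%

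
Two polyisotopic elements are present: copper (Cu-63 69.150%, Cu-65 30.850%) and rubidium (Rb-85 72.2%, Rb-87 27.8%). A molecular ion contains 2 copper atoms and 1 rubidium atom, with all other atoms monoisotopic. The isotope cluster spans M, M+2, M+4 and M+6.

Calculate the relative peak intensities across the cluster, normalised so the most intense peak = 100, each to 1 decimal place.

78.3 : 100.0 : 42.5 : 6.0

Copper pattern (n=2): 0.47817225 : 0.4266555 : 0.09517225
Rubidium pattern (n=1): 0.7220 : 0.2780
Convolve the two distributions (both contribute in 2-u steps):
  M: 0.47817225×0.7220 = 0.345240
  M+2: 0.47817225×0.2780 + 0.4266555×0.7220 = 0.440977
  M+4: 0.4266555×0.2780 + 0.09517225×0.7220 = 0.187325
  M+6: 0.09517225×0.2780 = 0.026458
Scale to base peak (0.440977) = 100: 78.3 : 100.0 : 42.5 : 6.0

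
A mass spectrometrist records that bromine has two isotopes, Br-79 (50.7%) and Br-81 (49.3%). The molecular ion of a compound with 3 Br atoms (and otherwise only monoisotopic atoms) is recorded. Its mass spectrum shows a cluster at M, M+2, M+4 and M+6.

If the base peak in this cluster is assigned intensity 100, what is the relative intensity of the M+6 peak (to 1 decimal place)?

Term probabilities: M 0.1303, M+2 0.3802, M+4 0.3697, M+6 0.1198. Base peak = M+2.
P(M+2) = C(3,1) × 0.507^2 × 0.493^1 = 3 × 0.257049 × 0.4930 = 0.380175 (base)
P(M+6) = C(3,3) × 0.507^0 × 0.493^3 = 1 × 1.0000 × 0.11982316 = 0.119823
Relative intensity = 0.119823 / 0.380175 × 100 = 31.5

31.5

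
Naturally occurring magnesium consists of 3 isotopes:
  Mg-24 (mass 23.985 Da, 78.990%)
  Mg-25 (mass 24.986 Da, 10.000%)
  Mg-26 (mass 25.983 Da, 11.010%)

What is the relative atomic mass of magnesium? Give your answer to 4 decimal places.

24.3051 Da

Average mass = Σ (abundance × isotope mass) = 0.78990 × 23.985 + 0.10000 × 24.986 + 0.11010 × 25.983
= 18.94575 + 2.49860 + 2.86073 = 24.30508 Da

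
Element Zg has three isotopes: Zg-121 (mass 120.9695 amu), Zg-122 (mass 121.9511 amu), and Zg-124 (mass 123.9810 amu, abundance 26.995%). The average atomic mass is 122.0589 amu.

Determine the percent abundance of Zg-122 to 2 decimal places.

Let x and y be the fractions of Zg-121 and Zg-122. Then x + y = 1 − 0.26995 = 0.73005 and 120.9695x + 121.9511y = 122.0589 − 0.26995×123.9810 = 88.59022905.
Substituting: 120.9695x + 121.9511(0.73005 − x) = 88.59022905
(120.9695 − 121.9511)x = -0.440171505  ⇒  x = 0.44842, y = 0.28163
Zg-121: 44.84%, Zg-122: 28.16%.

28.16%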